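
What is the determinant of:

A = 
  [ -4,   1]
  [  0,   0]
0

For a 2×2 matrix, det = ad - bc = (-4)(0) - (1)(0) = 0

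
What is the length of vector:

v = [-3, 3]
4.243

||v||₂ = √((-3)² + (3)²) = √18 = 4.243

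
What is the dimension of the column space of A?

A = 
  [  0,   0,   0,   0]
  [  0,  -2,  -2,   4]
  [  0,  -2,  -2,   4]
dim(Col(A)) = 1

Row reduce:
Swap R1 ↔ R2
R3 → R3 - (1)·R1
REF = 
  [  0,  -2,  -2,   4]
  [  0,   0,   0,   0]
  [  0,   0,   0,   0]
Pivot columns: 2 → 1 pivot.
dim(Col(A)) = number of pivot columns = 1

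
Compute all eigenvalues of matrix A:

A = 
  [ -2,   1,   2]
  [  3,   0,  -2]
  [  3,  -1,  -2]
λ = 1, (-5 + √33)/2, (-5 - √33)/2  (≈ 1, 0.3723, -5.372)

Characteristic polynomial: det(λI - A) = λ³ + 4λ² - 7λ + 2
Testing integer divisors of the constant term: p(1) = 0, so (λ - 1) is a factor:
p(λ) = (λ - 1)(λ² + 5λ - 2)
λ² + 5λ - 2 = 0  ⇒  λ = (-5 ± √((5)² - 4·(-2)))/2 = (-5 ± √(33))/2
  = (-5 + √33)/2,  (-5 - √33)/2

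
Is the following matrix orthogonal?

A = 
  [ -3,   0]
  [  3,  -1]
No

AᵀA = 
  [ 18,  -3]
  [ -3,   1]
≠ I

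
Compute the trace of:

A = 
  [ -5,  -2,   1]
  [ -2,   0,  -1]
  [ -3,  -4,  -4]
-9

tr(A) = -5 + 0 + -4 = -9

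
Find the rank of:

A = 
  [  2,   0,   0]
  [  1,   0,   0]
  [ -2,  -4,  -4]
rank(A) = 2

Row reduce:
R2 → R2 - (1/2)·R1
R3 → R3 + (1)·R1
Swap R2 ↔ R3
REF = 
  [  2,   0,   0]
  [  0,  -4,  -4]
  [  0,   0,   0]
Pivot columns: 1, 2 → 2 pivots.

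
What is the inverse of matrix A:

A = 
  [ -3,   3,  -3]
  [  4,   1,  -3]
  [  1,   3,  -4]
det(A) = (-3)·((1)(-4) - (-3)(3)) - (3)·((4)(-4) - (-3)(1)) + (-3)·((4)(3) - (1)(1))
  = (-3)(5) - (3)(-13) + (-3)(11)
  = -9
det(A) = -9 ≠ 0, so A is invertible.

Cofactors Cᵢⱼ = (-1)ⁱ⁺ʲ·Mᵢⱼ:
C = 
  [  5,  13,  11]
  [  3,  15,  12]
  [ -6, -21, -15]

adj(A) = Cᵀ:
adj(A) = 
  [  5,   3,  -6]
  [ 13,  15, -21]
  [ 11,  12, -15]

A⁻¹ = (-1/9) · adj(A):
A⁻¹ = 
  [ -5/9,  -1/3,   2/3]
  [-13/9,  -5/3,   7/3]
  [-11/9,  -4/3,   5/3]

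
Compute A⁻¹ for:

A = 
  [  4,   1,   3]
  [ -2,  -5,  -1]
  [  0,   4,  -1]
det(A) = (4)·((-5)(-1) - (-1)(4)) - (1)·((-2)(-1) - (-1)(0)) + (3)·((-2)(4) - (-5)(0))
  = (4)(9) - (1)(2) + (3)(-8)
  = 10
det(A) = 10 ≠ 0, so A is invertible.

Cofactors Cᵢⱼ = (-1)ⁱ⁺ʲ·Mᵢⱼ:
C = 
  [  9,  -2,  -8]
  [ 13,  -4, -16]
  [ 14,  -2, -18]

adj(A) = Cᵀ:
adj(A) = 
  [  9,  13,  14]
  [ -2,  -4,  -2]
  [ -8, -16, -18]

A⁻¹ = (1/10) · adj(A):
A⁻¹ = 
  [ 9/10, 13/10,   7/5]
  [ -1/5,  -2/5,  -1/5]
  [ -4/5,  -8/5,  -9/5]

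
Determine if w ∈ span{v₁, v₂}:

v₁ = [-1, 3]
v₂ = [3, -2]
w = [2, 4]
Yes

Form the augmented matrix and row-reduce:
[v₁|v₂|w] = 
  [ -1,   3,   2]
  [  3,  -2,   4]
R2 → R2 + (3)·R1
REF = 
  [ -1,   3,   2]
  [  0,   7,  10]

No row of the form [0 0 | nonzero], so the system is consistent. Back-substitution gives c₁ = 16/7, c₂ = 10/7: w = (16/7)·v₁ + (10/7)·v₂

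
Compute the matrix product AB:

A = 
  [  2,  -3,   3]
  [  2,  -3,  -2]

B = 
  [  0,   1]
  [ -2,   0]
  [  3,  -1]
AB = 
  [ 15,  -1]
  [  0,   4]

A is 2×3 and B is 3×2, so AB is 2×2. Each entry is (row of A)·(column of B):
AB[1,1] = (2)(0) + (-3)(-2) + (3)(3) = 15
AB[1,2] = (2)(1) + (-3)(0) + (3)(-1) = -1
AB[2,1] = (2)(0) + (-3)(-2) + (-2)(3) = 0
AB[2,2] = (2)(1) + (-3)(0) + (-2)(-1) = 4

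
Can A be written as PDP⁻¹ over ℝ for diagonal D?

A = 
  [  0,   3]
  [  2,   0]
Yes

tr(A) = 0, det(A) = -6
Characteristic polynomial: λ² - tr(A)λ + det(A) = λ² - 6
λ² - 6 = 0  ⇒  λ = (0 ± √((0)² - 4·(-6)))/2 = (0 ± √(24))/2
  = √6,  -√6
Eigenvalues: √6, -√6  (≈ 2.449, -2.449)
The two irrational eigenvalues are distinct (simple), so each has alg. mult. = geom. mult. = 1.
Sum of geometric multiplicities equals n, so A has n independent eigenvectors.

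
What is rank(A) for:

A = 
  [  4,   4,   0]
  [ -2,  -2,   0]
rank(A) = 1

Row reduce:
R2 → R2 + (1/2)·R1
REF = 
  [  4,   4,   0]
  [  0,   0,   0]
Pivot columns: 1 → 1 pivot.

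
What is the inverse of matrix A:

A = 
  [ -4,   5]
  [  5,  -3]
det(A) = (-4)(-3) - (5)(5) = -13
For a 2×2 matrix, A⁻¹ = (1/det(A)) · [[d, -b], [-c, a]]
    = (-1/13) · [[-3, -5], [-5, -4]]

A⁻¹ = 
  [3/13, 5/13]
  [5/13, 4/13]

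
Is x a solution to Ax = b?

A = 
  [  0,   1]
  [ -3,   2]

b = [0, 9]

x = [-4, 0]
No

Ax = [0, 12] ≠ b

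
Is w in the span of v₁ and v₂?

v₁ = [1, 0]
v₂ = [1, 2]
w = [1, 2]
Yes

Form the augmented matrix and row-reduce:
[v₁|v₂|w] = 
  [  1,   1,   1]
  [  0,   2,   2]
(already in echelon form — no row operations needed)

No row of the form [0 0 | nonzero], so the system is consistent. Back-substitution gives c₁ = 0, c₂ = 1: w = (0)·v₁ + (1)·v₂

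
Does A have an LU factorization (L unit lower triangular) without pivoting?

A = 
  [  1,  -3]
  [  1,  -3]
Yes.
A[1,1] = 1 ≠ 0, so Gaussian elimination proceeds without a row swap: multiplier ℓ₂₁ = (1)/(1) = 1, and U[2,2] = -3 - (1)(-3) = 0.
L = 
  [  1,   0]
  [  1,   1]
U = 
  [  1,  -3]
  [  0,   0]
Check row 2 of LU: [(1)(1), (1)(-3) + 0] = [1, -3] = row 2 of A ✓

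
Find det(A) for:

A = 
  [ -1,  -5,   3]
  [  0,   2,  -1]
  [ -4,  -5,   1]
7

Cofactor expansion along row 1:
det(A) = (-1)·((2)(1) - (-1)(-5)) - (-5)·((0)(1) - (-1)(-4)) + (3)·((0)(-5) - (2)(-4))
  = (-1)(-3) - (-5)(-4) + (3)(8)
  = 7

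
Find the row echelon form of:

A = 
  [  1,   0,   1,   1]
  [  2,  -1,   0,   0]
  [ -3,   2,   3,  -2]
Row operations:
R2 → R2 - (2)·R1
R3 → R3 + (3)·R1
R3 → R3 + (2)·R2

Resulting echelon form:
REF = 
  [  1,   0,   1,   1]
  [  0,  -1,  -2,  -2]
  [  0,   0,   2,  -3]

Rank = 3 (number of non-zero pivot rows).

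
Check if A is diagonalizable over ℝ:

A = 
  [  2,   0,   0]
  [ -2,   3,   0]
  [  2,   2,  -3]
Yes

Characteristic polynomial: det(λI - A) = λ³ - 2λ² - 9λ + 18
Testing integer divisors of the constant term: p(2) = 0, so (λ - 2) is a factor:
p(λ) = (λ - 2)(λ² - 9)
λ² - 9 = (λ + 3)(λ - 3)
Eigenvalues: 2, 3, -3
λ=-3: alg. mult. = 1, geom. mult. = 3 - rank(A - (-3)I) = 3 - 2 = 1
λ=2: alg. mult. = 1, geom. mult. = 3 - rank(A - (2)I) = 3 - 2 = 1
λ=3: alg. mult. = 1, geom. mult. = 3 - rank(A - (3)I) = 3 - 2 = 1
Sum of geometric multiplicities equals n, so A has n independent eigenvectors.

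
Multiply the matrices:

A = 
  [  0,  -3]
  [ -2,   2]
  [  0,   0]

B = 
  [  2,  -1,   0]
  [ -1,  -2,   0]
A is 3×2 and B is 2×3, so AB is 3×3. Each entry is (row of A)·(column of B):
AB[1,1] = (0)(2) + (-3)(-1) = 3
AB[1,2] = (0)(-1) + (-3)(-2) = 6
AB[1,3] = (0)(0) + (-3)(0) = 0
AB[2,1] = (-2)(2) + (2)(-1) = -6
AB[2,2] = (-2)(-1) + (2)(-2) = -2
AB[2,3] = (-2)(0) + (2)(0) = 0
AB[3,1] = (0)(2) + (0)(-1) = 0
AB[3,2] = (0)(-1) + (0)(-2) = 0
AB[3,3] = (0)(0) + (0)(0) = 0

AB = 
  [  3,   6,   0]
  [ -6,  -2,   0]
  [  0,   0,   0]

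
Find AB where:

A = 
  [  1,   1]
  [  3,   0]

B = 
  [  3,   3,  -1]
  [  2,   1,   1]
A is 2×2 and B is 2×3, so AB is 2×3. Each entry is (row of A)·(column of B):
AB[1,1] = (1)(3) + (1)(2) = 5
AB[1,2] = (1)(3) + (1)(1) = 4
AB[1,3] = (1)(-1) + (1)(1) = 0
AB[2,1] = (3)(3) + (0)(2) = 9
AB[2,2] = (3)(3) + (0)(1) = 9
AB[2,3] = (3)(-1) + (0)(1) = -3

AB = 
  [  5,   4,   0]
  [  9,   9,  -3]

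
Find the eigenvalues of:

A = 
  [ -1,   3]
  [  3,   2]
tr(A) = 1, det(A) = -11
Characteristic polynomial: λ² - tr(A)λ + det(A) = λ² - λ - 11
λ² - λ - 11 = 0  ⇒  λ = (1 ± √((-1)² - 4·(-11)))/2 = (1 ± √(45))/2
  = (1 + 3√5)/2,  (1 - 3√5)/2

λ = (1 + 3√5)/2, (1 - 3√5)/2  (≈ 3.854, -2.854)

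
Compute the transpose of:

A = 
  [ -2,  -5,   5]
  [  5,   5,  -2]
Aᵀ = 
  [ -2,   5]
  [ -5,   5]
  [  5,  -2]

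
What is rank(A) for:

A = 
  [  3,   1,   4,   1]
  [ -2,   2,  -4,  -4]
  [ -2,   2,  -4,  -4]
Row reduce:
R2 → R2 + (2/3)·R1
R3 → R3 + (2/3)·R1
R3 → R3 - (1)·R2
REF = 
  [    3,     1,     4,     1]
  [    0,   8/3,  -4/3, -10/3]
  [    0,     0,     0,     0]
Pivot columns: 1, 2 → 2 pivots.

rank(A) = 2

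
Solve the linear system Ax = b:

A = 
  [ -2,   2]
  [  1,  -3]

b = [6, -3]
Row reduce the augmented matrix [A|b]:
R2 → R2 + (1/2)·R1
REF = 
  [ -2,   2,   6]
  [  0,  -2,   0]

Back-substitution:
x₂ = 0 / (-2) = 0
x₁ = (6 - (2)(0)) / (-2) = -3

x = [-3, 0]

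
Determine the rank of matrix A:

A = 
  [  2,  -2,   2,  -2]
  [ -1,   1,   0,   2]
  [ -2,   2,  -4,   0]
Row reduce:
R2 → R2 + (1/2)·R1
R3 → R3 + (1)·R1
R3 → R3 + (2)·R2
REF = 
  [  2,  -2,   2,  -2]
  [  0,   0,   1,   1]
  [  0,   0,   0,   0]
Pivot columns: 1, 3 → 2 pivots.

rank(A) = 2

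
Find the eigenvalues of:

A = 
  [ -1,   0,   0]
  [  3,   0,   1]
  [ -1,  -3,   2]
Characteristic polynomial: det(λI - A) = λ³ - λ² + λ + 3
Testing integer divisors of the constant term: p(-1) = 0, so (λ + 1) is a factor:
p(λ) = (λ + 1)(λ² - 2λ + 3)
λ² - 2λ + 3 = 0  ⇒  λ = (2 ± √((-2)² - 4·(3)))/2 = (2 ± √(-8))/2
  = 1 + i√2,  1 - i√2

λ = -1, 1 + i√2, 1 - i√2  (≈ -1, 1 + 1.414i, 1 - 1.414i)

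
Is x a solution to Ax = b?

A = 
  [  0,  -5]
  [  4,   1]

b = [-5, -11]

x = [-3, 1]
Yes

Ax = [-5, -11] = b ✓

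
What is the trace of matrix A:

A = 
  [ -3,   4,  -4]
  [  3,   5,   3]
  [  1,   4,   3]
5

tr(A) = -3 + 5 + 3 = 5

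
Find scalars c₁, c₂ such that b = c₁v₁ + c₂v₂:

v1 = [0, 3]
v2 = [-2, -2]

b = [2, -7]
c1 = -3, c2 = -1

b = -3·v1 + -1·v2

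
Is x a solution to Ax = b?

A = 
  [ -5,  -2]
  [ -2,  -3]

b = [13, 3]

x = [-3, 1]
Yes

Ax = [13, 3] = b ✓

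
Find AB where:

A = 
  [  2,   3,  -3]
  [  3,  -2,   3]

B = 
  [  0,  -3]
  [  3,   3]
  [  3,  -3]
AB = 
  [  0,  12]
  [  3, -24]

A is 2×3 and B is 3×2, so AB is 2×2. Each entry is (row of A)·(column of B):
AB[1,1] = (2)(0) + (3)(3) + (-3)(3) = 0
AB[1,2] = (2)(-3) + (3)(3) + (-3)(-3) = 12
AB[2,1] = (3)(0) + (-2)(3) + (3)(3) = 3
AB[2,2] = (3)(-3) + (-2)(3) + (3)(-3) = -24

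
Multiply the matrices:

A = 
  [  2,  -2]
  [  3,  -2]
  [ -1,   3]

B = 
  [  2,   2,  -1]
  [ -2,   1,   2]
A is 3×2 and B is 2×3, so AB is 3×3. Each entry is (row of A)·(column of B):
AB[1,1] = (2)(2) + (-2)(-2) = 8
AB[1,2] = (2)(2) + (-2)(1) = 2
AB[1,3] = (2)(-1) + (-2)(2) = -6
AB[2,1] = (3)(2) + (-2)(-2) = 10
AB[2,2] = (3)(2) + (-2)(1) = 4
AB[2,3] = (3)(-1) + (-2)(2) = -7
AB[3,1] = (-1)(2) + (3)(-2) = -8
AB[3,2] = (-1)(2) + (3)(1) = 1
AB[3,3] = (-1)(-1) + (3)(2) = 7

AB = 
  [  8,   2,  -6]
  [ 10,   4,  -7]
  [ -8,   1,   7]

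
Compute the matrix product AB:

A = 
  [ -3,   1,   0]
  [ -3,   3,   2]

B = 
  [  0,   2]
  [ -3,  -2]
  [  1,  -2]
A is 2×3 and B is 3×2, so AB is 2×2. Each entry is (row of A)·(column of B):
AB[1,1] = (-3)(0) + (1)(-3) + (0)(1) = -3
AB[1,2] = (-3)(2) + (1)(-2) + (0)(-2) = -8
AB[2,1] = (-3)(0) + (3)(-3) + (2)(1) = -7
AB[2,2] = (-3)(2) + (3)(-2) + (2)(-2) = -16

AB = 
  [ -3,  -8]
  [ -7, -16]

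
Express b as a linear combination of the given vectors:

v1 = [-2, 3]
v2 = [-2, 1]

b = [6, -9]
c1 = -3, c2 = 0

b = -3·v1 + 0·v2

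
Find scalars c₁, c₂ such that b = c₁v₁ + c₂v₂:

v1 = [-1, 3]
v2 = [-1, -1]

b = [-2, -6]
c1 = -1, c2 = 3

b = -1·v1 + 3·v2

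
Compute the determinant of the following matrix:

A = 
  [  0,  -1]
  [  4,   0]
4

For a 2×2 matrix, det = ad - bc = (0)(0) - (-1)(4) = 4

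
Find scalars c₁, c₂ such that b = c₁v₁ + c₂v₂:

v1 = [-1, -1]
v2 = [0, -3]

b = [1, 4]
c1 = -1, c2 = -1

b = -1·v1 + -1·v2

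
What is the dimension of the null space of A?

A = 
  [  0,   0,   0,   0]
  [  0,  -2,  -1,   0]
nullity(A) = 3

Row reduce:
Swap R1 ↔ R2
REF = 
  [  0,  -2,  -1,   0]
  [  0,   0,   0,   0]
Pivot columns: 2 → 1 pivot.
rank(A) = 1, so nullity(A) = 4 - 1 = 3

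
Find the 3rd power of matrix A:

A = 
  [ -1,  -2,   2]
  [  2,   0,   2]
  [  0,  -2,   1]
A^3 = 
  [ -1,  14, -14]
  [-14,  -8, -14]
  [  0,  14, -15]

A² = A·A:
A²[1,1] = (-1)(-1) + (-2)(2) + (2)(0) = -3
A²[1,2] = (-1)(-2) + (-2)(0) + (2)(-2) = -2
A²[1,3] = (-1)(2) + (-2)(2) + (2)(1) = -4
A²[2,1] = (2)(-1) + (0)(2) + (2)(0) = -2
A²[2,2] = (2)(-2) + (0)(0) + (2)(-2) = -8
A²[2,3] = (2)(2) + (0)(2) + (2)(1) = 6
A²[3,1] = (0)(-1) + (-2)(2) + (1)(0) = -4
A²[3,2] = (0)(-2) + (-2)(0) + (1)(-2) = -2
A²[3,3] = (0)(2) + (-2)(2) + (1)(1) = -3
A² = 
  [ -3,  -2,  -4]
  [ -2,  -8,   6]
  [ -4,  -2,  -3]

A^3 = A^2·A:
A^3[1,1] = (-3)(-1) + (-2)(2) + (-4)(0) = -1
A^3[1,2] = (-3)(-2) + (-2)(0) + (-4)(-2) = 14
A^3[1,3] = (-3)(2) + (-2)(2) + (-4)(1) = -14
A^3[2,1] = (-2)(-1) + (-8)(2) + (6)(0) = -14
A^3[2,2] = (-2)(-2) + (-8)(0) + (6)(-2) = -8
A^3[2,3] = (-2)(2) + (-8)(2) + (6)(1) = -14
A^3[3,1] = (-4)(-1) + (-2)(2) + (-3)(0) = 0
A^3[3,2] = (-4)(-2) + (-2)(0) + (-3)(-2) = 14
A^3[3,3] = (-4)(2) + (-2)(2) + (-3)(1) = -15
A^3 = 
  [ -1,  14, -14]
  [-14,  -8, -14]
  [  0,  14, -15]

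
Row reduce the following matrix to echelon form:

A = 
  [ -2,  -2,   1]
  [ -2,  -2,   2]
Row operations:
R2 → R2 - (1)·R1

Resulting echelon form:
REF = 
  [ -2,  -2,   1]
  [  0,   0,   1]

Rank = 2 (number of non-zero pivot rows).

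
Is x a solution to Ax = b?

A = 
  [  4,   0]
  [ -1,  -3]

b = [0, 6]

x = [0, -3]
No

Ax = [0, 9] ≠ b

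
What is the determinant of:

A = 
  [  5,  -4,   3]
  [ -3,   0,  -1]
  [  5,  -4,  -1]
48

Cofactor expansion along row 1:
det(A) = (5)·((0)(-1) - (-1)(-4)) - (-4)·((-3)(-1) - (-1)(5)) + (3)·((-3)(-4) - (0)(5))
  = (5)(-4) - (-4)(8) + (3)(12)
  = 48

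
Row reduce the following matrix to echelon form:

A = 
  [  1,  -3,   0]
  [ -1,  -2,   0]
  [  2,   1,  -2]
Row operations:
R2 → R2 + (1)·R1
R3 → R3 - (2)·R1
R3 → R3 + (7/5)·R2

Resulting echelon form:
REF = 
  [  1,  -3,   0]
  [  0,  -5,   0]
  [  0,   0,  -2]

Rank = 3 (number of non-zero pivot rows).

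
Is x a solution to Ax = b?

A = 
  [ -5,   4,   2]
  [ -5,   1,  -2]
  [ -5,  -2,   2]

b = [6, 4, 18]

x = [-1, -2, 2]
No

Ax = [1, -1, 13] ≠ b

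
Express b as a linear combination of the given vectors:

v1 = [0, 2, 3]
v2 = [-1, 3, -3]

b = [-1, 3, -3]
c1 = 0, c2 = 1

b = 0·v1 + 1·v2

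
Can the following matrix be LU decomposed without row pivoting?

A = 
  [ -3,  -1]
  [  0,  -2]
Yes.
A[1,1] = -3 ≠ 0, so Gaussian elimination proceeds without a row swap: multiplier ℓ₂₁ = (0)/(-3) = 0, and U[2,2] = -2 - (0)(-1) = -2.
L = 
  [  1,   0]
  [  0,   1]
U = 
  [ -3,  -1]
  [  0,  -2]
Check row 2 of LU: [(0)(-3), (0)(-1) + (-2)] = [0, -2] = row 2 of A ✓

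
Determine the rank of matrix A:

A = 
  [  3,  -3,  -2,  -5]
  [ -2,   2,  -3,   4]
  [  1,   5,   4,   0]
rank(A) = 3

Row reduce:
R2 → R2 + (2/3)·R1
R3 → R3 - (1/3)·R1
Swap R2 ↔ R3
REF = 
  [    3,    -3,    -2,    -5]
  [    0,     6,  14/3,   5/3]
  [    0,     0, -13/3,   2/3]
Pivot columns: 1, 2, 3 → 3 pivots.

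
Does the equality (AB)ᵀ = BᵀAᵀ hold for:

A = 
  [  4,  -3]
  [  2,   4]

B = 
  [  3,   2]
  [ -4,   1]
Yes

(AB)ᵀ = 
  [ 24, -10]
  [  5,   8]

BᵀAᵀ = 
  [ 24, -10]
  [  5,   8]

Both sides are equal — this is the standard identity (AB)ᵀ = BᵀAᵀ, which holds for all A, B.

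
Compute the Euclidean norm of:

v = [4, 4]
5.657

||v||₂ = √((4)² + (4)²) = √32 = 5.657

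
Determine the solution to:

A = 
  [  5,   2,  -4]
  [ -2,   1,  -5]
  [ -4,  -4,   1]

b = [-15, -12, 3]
x = [-1, 1, 3]

Row reduce the augmented matrix [A|b]:
R2 → R2 + (2/5)·R1
R3 → R3 + (4/5)·R1
R3 → R3 + (4/3)·R2
REF = 
  [    5,     2,    -4,   -15]
  [    0,   9/5, -33/5,   -18]
  [    0,     0,   -11,   -33]

Back-substitution:
x₃ = (-33) / (-11) = 3
x₂ = (-18 - (-33/5)(3)) / (9/5) = 1
x₁ = (-15 - (2)(1) - (-4)(3)) / 5 = -1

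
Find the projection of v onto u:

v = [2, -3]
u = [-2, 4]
proj_u(v) = [8/5, -16/5]

v·u = (2)(-2) + (-3)(4) = -16
u·u = (-2)² + (4)² = 20
proj_u(v) = (v·u / u·u) × u = (-16/20) × u = (-4/5) × u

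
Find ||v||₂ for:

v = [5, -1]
5.099

||v||₂ = √((5)² + (-1)²) = √26 = 5.099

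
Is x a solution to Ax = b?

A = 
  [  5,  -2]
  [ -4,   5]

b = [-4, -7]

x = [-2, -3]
Yes

Ax = [-4, -7] = b ✓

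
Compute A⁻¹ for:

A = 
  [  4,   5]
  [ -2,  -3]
det(A) = (4)(-3) - (5)(-2) = -2
For a 2×2 matrix, A⁻¹ = (1/det(A)) · [[d, -b], [-c, a]]
    = (-1/2) · [[-3, -5], [2, 4]]

A⁻¹ = 
  [3/2, 5/2]
  [ -1,  -2]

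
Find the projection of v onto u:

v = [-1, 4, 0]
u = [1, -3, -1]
v·u = (-1)(1) + (4)(-3) + (0)(-1) = -13
u·u = (1)² + (-3)² + (-1)² = 11
proj_u(v) = (v·u / u·u) × u = (-13/11) × u

proj_u(v) = [-13/11, 39/11, 13/11]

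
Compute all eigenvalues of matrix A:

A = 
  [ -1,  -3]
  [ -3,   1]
tr(A) = 0, det(A) = -10
Characteristic polynomial: λ² - tr(A)λ + det(A) = λ² - 10
λ² - 10 = 0  ⇒  λ = (0 ± √((0)² - 4·(-10)))/2 = (0 ± √(40))/2
  = √10,  -√10

λ = √10, -√10  (≈ 3.162, -3.162)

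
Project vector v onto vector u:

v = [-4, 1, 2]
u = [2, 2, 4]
v·u = (-4)(2) + (1)(2) + (2)(4) = 2
u·u = (2)² + (2)² + (4)² = 24
proj_u(v) = (v·u / u·u) × u = (2/24) × u = (1/12) × u

proj_u(v) = [1/6, 1/6, 1/3]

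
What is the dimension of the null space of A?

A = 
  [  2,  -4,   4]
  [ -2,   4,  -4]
nullity(A) = 2

Row reduce:
R2 → R2 + (1)·R1
REF = 
  [  2,  -4,   4]
  [  0,   0,   0]
Pivot columns: 1 → 1 pivot.
rank(A) = 1, so nullity(A) = 3 - 1 = 2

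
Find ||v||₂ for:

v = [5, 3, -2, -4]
7.348

||v||₂ = √((5)² + (3)² + (-2)² + (-4)²) = √54 = 7.348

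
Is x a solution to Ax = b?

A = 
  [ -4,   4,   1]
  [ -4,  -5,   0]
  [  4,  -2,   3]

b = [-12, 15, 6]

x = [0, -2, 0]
No

Ax = [-8, 10, 4] ≠ b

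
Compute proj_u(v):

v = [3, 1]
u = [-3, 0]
proj_u(v) = [3, 0]

v·u = (3)(-3) + (1)(0) = -9
u·u = (-3)² + (0)² = 9
proj_u(v) = (v·u / u·u) × u = (-9/9) × u = (-1) × u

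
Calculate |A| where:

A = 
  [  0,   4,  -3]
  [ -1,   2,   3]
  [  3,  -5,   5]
Cofactor expansion along row 1:
det(A) = (0)·((2)(5) - (3)(-5)) - (4)·((-1)(5) - (3)(3)) + (-3)·((-1)(-5) - (2)(3))
  = (0)(25) - (4)(-14) + (-3)(-1)
  = 59

det(A) = 59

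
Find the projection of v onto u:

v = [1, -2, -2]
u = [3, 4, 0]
proj_u(v) = [-3/5, -4/5, 0]

v·u = (1)(3) + (-2)(4) + (-2)(0) = -5
u·u = (3)² + (4)² + (0)² = 25
proj_u(v) = (v·u / u·u) × u = (-5/25) × u = (-1/5) × u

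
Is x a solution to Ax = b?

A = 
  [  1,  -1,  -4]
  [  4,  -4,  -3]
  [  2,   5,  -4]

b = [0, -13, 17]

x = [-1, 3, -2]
No

Ax = [4, -10, 21] ≠ b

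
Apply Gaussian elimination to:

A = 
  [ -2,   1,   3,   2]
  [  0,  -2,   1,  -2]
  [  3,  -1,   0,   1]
Row operations:
R3 → R3 + (3/2)·R1
R3 → R3 + (1/4)·R2

Resulting echelon form:
REF = 
  [  -2,    1,    3,    2]
  [   0,   -2,    1,   -2]
  [   0,    0, 19/4,  7/2]

Rank = 3 (number of non-zero pivot rows).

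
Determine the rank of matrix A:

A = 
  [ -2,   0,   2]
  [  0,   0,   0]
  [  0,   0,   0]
Row reduce:
(no row operations needed)
REF = 
  [ -2,   0,   2]
  [  0,   0,   0]
  [  0,   0,   0]
Pivot columns: 1 → 1 pivot.

rank(A) = 1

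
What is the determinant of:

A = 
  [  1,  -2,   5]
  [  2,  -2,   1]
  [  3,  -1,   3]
21

Cofactor expansion along row 1:
det(A) = (1)·((-2)(3) - (1)(-1)) - (-2)·((2)(3) - (1)(3)) + (5)·((2)(-1) - (-2)(3))
  = (1)(-5) - (-2)(3) + (5)(4)
  = 21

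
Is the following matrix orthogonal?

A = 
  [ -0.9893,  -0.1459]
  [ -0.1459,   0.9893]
Yes

AᵀA = 
  [  1,   0]
  [  0,   1]
≈ I (equal to I up to the 4-dp rounding of the entries)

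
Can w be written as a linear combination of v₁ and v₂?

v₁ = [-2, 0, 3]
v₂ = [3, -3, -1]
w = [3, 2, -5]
No

Form the augmented matrix and row-reduce:
[v₁|v₂|w] = 
  [ -2,   3,   3]
  [  0,  -3,   2]
  [  3,  -1,  -5]
R3 → R3 + (3/2)·R1
R3 → R3 + (7/6)·R2
REF = 
  [  -2,    3,    3]
  [   0,   -3,    2]
  [   0,    0, 11/6]

Row 3 reads [0 0 | 11/6], i.e. 0 = 11/6, so the system is inconsistent and w ∉ span{v₁, v₂}.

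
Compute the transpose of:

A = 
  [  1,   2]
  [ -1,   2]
Aᵀ = 
  [  1,  -1]
  [  2,   2]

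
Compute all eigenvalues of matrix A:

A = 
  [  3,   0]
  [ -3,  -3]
λ = 3, -3

tr(A) = 0, det(A) = -9
Characteristic polynomial: λ² - tr(A)λ + det(A) = λ² - 9
λ² - 9 = (λ + 3)(λ - 3)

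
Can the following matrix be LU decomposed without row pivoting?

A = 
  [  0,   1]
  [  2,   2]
No.
A[1,1] = 0 but A[2,1] = 2 ≠ 0. Any LU with L unit lower triangular has (LU)[1,1] = U[1,1] and (LU)[2,1] = L[2,1]·U[1,1]; matching A forces U[1,1] = 0, which then forces (LU)[2,1] = 0 ≠ 2. A row swap (pivoting) is required.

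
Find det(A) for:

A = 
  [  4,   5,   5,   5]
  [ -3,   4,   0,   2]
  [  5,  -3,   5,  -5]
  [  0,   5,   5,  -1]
-120

Cofactor expansion along row 1: det(A) = a₁₁M₁₁ - a₁₂M₁₂ + a₁₃M₁₃ - a₁₄M₁₄

M₁₁ = det[[4, 0, 2]; [-3, 5, -5]; [5, 5, -1]]
  = (4)·((5)(-1) - (-5)(5)) - (0)·((-3)(-1) - (-5)(5)) + (2)·((-3)(5) - (5)(5))
  = (4)(20) - (0)(28) + (2)(-40)
  = 0
M₁₂ = det[[-3, 0, 2]; [5, 5, -5]; [0, 5, -1]]
  = (-3)·((5)(-1) - (-5)(5)) - (0)·((5)(-1) - (-5)(0)) + (2)·((5)(5) - (5)(0))
  = (-3)(20) - (0)(-5) + (2)(25)
  = -10
M₁₃ = det[[-3, 4, 2]; [5, -3, -5]; [0, 5, -1]]
  = (-3)·((-3)(-1) - (-5)(5)) - (4)·((5)(-1) - (-5)(0)) + (2)·((5)(5) - (-3)(0))
  = (-3)(28) - (4)(-5) + (2)(25)
  = -14
M₁₄ = det[[-3, 4, 0]; [5, -3, 5]; [0, 5, 5]]
  = (-3)·((-3)(5) - (5)(5)) - (4)·((5)(5) - (5)(0)) + (0)·((5)(5) - (-3)(0))
  = (-3)(-40) - (4)(25) + (0)(25)
  = 20

det(A) = (4)(0) - (5)(-10) + (5)(-14) - (5)(20) = -120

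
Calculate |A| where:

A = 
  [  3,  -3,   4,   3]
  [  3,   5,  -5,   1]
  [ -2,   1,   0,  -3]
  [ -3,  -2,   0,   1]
Cofactor expansion along row 1: det(A) = a₁₁M₁₁ - a₁₂M₁₂ + a₁₃M₁₃ - a₁₄M₁₄

M₁₁ = det[[5, -5, 1]; [1, 0, -3]; [-2, 0, 1]]
  = (5)·((0)(1) - (-3)(0)) - (-5)·((1)(1) - (-3)(-2)) + (1)·((1)(0) - (0)(-2))
  = (5)(0) - (-5)(-5) + (1)(0)
  = -25
M₁₂ = det[[3, -5, 1]; [-2, 0, -3]; [-3, 0, 1]]
  = (3)·((0)(1) - (-3)(0)) - (-5)·((-2)(1) - (-3)(-3)) + (1)·((-2)(0) - (0)(-3))
  = (3)(0) - (-5)(-11) + (1)(0)
  = -55
M₁₃ = det[[3, 5, 1]; [-2, 1, -3]; [-3, -2, 1]]
  = (3)·((1)(1) - (-3)(-2)) - (5)·((-2)(1) - (-3)(-3)) + (1)·((-2)(-2) - (1)(-3))
  = (3)(-5) - (5)(-11) + (1)(7)
  = 47
M₁₄ = det[[3, 5, -5]; [-2, 1, 0]; [-3, -2, 0]]
  = (3)·((1)(0) - (0)(-2)) - (5)·((-2)(0) - (0)(-3)) + (-5)·((-2)(-2) - (1)(-3))
  = (3)(0) - (5)(0) + (-5)(7)
  = -35

det(A) = (3)(-25) - (-3)(-55) + (4)(47) - (3)(-35) = 53

det(A) = 53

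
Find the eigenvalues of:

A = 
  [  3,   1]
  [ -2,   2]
tr(A) = 5, det(A) = 8
Characteristic polynomial: λ² - tr(A)λ + det(A) = λ² - 5λ + 8
λ² - 5λ + 8 = 0  ⇒  λ = (5 ± √((-5)² - 4·(8)))/2 = (5 ± √(-7))/2
  = (5 + i√7)/2,  (5 - i√7)/2

λ = (5 + i√7)/2, (5 - i√7)/2  (≈ 2.5 + 1.323i, 2.5 - 1.323i)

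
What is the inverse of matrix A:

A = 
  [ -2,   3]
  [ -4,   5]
det(A) = (-2)(5) - (3)(-4) = 2
For a 2×2 matrix, A⁻¹ = (1/det(A)) · [[d, -b], [-c, a]]
    = (1/2) · [[5, -3], [4, -2]]

A⁻¹ = 
  [ 5/2, -3/2]
  [   2,   -1]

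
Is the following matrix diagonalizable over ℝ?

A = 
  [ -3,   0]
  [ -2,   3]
Yes

tr(A) = 0, det(A) = -9
Characteristic polynomial: λ² - tr(A)λ + det(A) = λ² - 9
λ² - 9 = (λ + 3)(λ - 3)
Eigenvalues: 3, -3
λ=-3: alg. mult. = 1, geom. mult. = 2 - rank(A - (-3)I) = 2 - 1 = 1
λ=3: alg. mult. = 1, geom. mult. = 2 - rank(A - (3)I) = 2 - 1 = 1
Sum of geometric multiplicities equals n, so A has n independent eigenvectors.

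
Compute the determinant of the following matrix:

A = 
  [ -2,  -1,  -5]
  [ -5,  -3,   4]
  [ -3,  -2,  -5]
-14

Cofactor expansion along row 1:
det(A) = (-2)·((-3)(-5) - (4)(-2)) - (-1)·((-5)(-5) - (4)(-3)) + (-5)·((-5)(-2) - (-3)(-3))
  = (-2)(23) - (-1)(37) + (-5)(1)
  = -14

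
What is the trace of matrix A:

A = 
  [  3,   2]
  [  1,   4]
7

tr(A) = 3 + 4 = 7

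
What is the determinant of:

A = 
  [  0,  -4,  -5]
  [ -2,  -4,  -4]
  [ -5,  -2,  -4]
Cofactor expansion along row 1:
det(A) = (0)·((-4)(-4) - (-4)(-2)) - (-4)·((-2)(-4) - (-4)(-5)) + (-5)·((-2)(-2) - (-4)(-5))
  = (0)(8) - (-4)(-12) + (-5)(-16)
  = 32

det(A) = 32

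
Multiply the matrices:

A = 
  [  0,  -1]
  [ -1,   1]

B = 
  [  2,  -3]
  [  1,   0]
AB = 
  [ -1,   0]
  [ -1,   3]

A is 2×2 and B is 2×2, so AB is 2×2. Each entry is (row of A)·(column of B):
AB[1,1] = (0)(2) + (-1)(1) = -1
AB[1,2] = (0)(-3) + (-1)(0) = 0
AB[2,1] = (-1)(2) + (1)(1) = -1
AB[2,2] = (-1)(-3) + (1)(0) = 3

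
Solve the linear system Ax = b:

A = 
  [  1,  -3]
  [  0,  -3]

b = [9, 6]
Row reduce the augmented matrix [A|b]:
(already in echelon form)
REF = 
  [  1,  -3,   9]
  [  0,  -3,   6]

Back-substitution:
x₂ = 6 / (-3) = -2
x₁ = (9 - (-3)(-2)) / 1 = 3

x = [3, -2]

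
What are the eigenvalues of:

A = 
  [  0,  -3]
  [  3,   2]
λ = 1 + 2i√2, 1 - 2i√2  (≈ 1 + 2.828i, 1 - 2.828i)

tr(A) = 2, det(A) = 9
Characteristic polynomial: λ² - tr(A)λ + det(A) = λ² - 2λ + 9
λ² - 2λ + 9 = 0  ⇒  λ = (2 ± √((-2)² - 4·(9)))/2 = (2 ± √(-32))/2
  = 1 + 2i√2,  1 - 2i√2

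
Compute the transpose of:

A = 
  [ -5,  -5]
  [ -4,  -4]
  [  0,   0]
Aᵀ = 
  [ -5,  -4,   0]
  [ -5,  -4,   0]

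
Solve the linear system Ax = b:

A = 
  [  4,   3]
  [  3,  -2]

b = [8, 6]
x = [2, 0]

Row reduce the augmented matrix [A|b]:
R2 → R2 - (3/4)·R1
REF = 
  [    4,     3,     8]
  [    0, -17/4,     0]

Back-substitution:
x₂ = 0 / (-17/4) = 0
x₁ = (8 - (3)(0)) / 4 = 2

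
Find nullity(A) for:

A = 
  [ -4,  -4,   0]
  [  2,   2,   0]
nullity(A) = 2

Row reduce:
R2 → R2 + (1/2)·R1
REF = 
  [ -4,  -4,   0]
  [  0,   0,   0]
Pivot columns: 1 → 1 pivot.
rank(A) = 1, so nullity(A) = 3 - 1 = 2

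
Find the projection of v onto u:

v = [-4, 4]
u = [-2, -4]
proj_u(v) = [4/5, 8/5]

v·u = (-4)(-2) + (4)(-4) = -8
u·u = (-2)² + (-4)² = 20
proj_u(v) = (v·u / u·u) × u = (-8/20) × u = (-2/5) × u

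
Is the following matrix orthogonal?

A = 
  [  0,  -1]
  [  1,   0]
Yes

AᵀA = 
  [  1,   0]
  [  0,   1]
= I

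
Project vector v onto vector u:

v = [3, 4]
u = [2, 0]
proj_u(v) = [3, 0]

v·u = (3)(2) + (4)(0) = 6
u·u = (2)² + (0)² = 4
proj_u(v) = (v·u / u·u) × u = (6/4) × u = (3/2) × u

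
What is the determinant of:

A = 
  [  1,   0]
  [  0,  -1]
For a 2×2 matrix, det = ad - bc = (1)(-1) - (0)(0) = -1

det(A) = -1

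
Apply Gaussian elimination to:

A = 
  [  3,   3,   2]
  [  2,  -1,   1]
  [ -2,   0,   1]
Row operations:
R2 → R2 - (2/3)·R1
R3 → R3 + (2/3)·R1
R3 → R3 + (2/3)·R2

Resulting echelon form:
REF = 
  [   3,    3,    2]
  [   0,   -3, -1/3]
  [   0,    0, 19/9]

Rank = 3 (number of non-zero pivot rows).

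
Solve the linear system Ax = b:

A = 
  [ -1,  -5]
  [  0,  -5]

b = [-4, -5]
Row reduce the augmented matrix [A|b]:
(already in echelon form)
REF = 
  [ -1,  -5,  -4]
  [  0,  -5,  -5]

Back-substitution:
x₂ = (-5) / (-5) = 1
x₁ = (-4 - (-5)(1)) / (-1) = -1

x = [-1, 1]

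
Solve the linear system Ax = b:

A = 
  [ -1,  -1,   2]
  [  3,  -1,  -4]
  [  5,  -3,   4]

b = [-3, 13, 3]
x = [1, -2, -2]

Row reduce the augmented matrix [A|b]:
R2 → R2 + (3)·R1
R3 → R3 + (5)·R1
R3 → R3 - (2)·R2
REF = 
  [ -1,  -1,   2,  -3]
  [  0,  -4,   2,   4]
  [  0,   0,  10, -20]

Back-substitution:
x₃ = (-20) / 10 = -2
x₂ = (4 - (2)(-2)) / (-4) = -2
x₁ = (-3 - (-1)(-2) - (2)(-2)) / (-1) = 1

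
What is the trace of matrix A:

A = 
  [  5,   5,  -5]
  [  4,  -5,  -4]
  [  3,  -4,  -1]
-1

tr(A) = 5 + -5 + -1 = -1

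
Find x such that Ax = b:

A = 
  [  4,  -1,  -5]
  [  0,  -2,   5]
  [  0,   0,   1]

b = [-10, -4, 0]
Row reduce the augmented matrix [A|b]:
(already in echelon form)
REF = 
  [  4,  -1,  -5, -10]
  [  0,  -2,   5,  -4]
  [  0,   0,   1,   0]

Back-substitution:
x₃ = 0 / 1 = 0
x₂ = (-4 - (5)(0)) / (-2) = 2
x₁ = (-10 - (-1)(2) - (-5)(0)) / 4 = -2

x = [-2, 2, 0]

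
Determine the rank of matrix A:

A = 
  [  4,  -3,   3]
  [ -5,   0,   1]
Row reduce:
R2 → R2 + (5/4)·R1
REF = 
  [    4,    -3,     3]
  [    0, -15/4,  19/4]
Pivot columns: 1, 2 → 2 pivots.

rank(A) = 2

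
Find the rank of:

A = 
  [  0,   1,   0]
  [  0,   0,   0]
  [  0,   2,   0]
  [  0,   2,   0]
Row reduce:
R3 → R3 - (2)·R1
R4 → R4 - (2)·R1
REF = 
  [  0,   1,   0]
  [  0,   0,   0]
  [  0,   0,   0]
  [  0,   0,   0]
Pivot columns: 2 → 1 pivot.

rank(A) = 1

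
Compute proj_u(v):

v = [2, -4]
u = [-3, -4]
v·u = (2)(-3) + (-4)(-4) = 10
u·u = (-3)² + (-4)² = 25
proj_u(v) = (v·u / u·u) × u = (10/25) × u = (2/5) × u

proj_u(v) = [-6/5, -8/5]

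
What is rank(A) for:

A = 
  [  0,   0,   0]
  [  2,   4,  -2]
Row reduce:
Swap R1 ↔ R2
REF = 
  [  2,   4,  -2]
  [  0,   0,   0]
Pivot columns: 1 → 1 pivot.

rank(A) = 1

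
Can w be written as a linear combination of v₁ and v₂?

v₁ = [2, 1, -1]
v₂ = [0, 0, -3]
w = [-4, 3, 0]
No

Form the augmented matrix and row-reduce:
[v₁|v₂|w] = 
  [  2,   0,  -4]
  [  1,   0,   3]
  [ -1,  -3,   0]
R2 → R2 - (1/2)·R1
R3 → R3 + (1/2)·R1
Swap R2 ↔ R3
REF = 
  [  2,   0,  -4]
  [  0,  -3,  -2]
  [  0,   0,   5]

Row 3 reads [0 0 | 5], i.e. 0 = 5, so the system is inconsistent and w ∉ span{v₁, v₂}.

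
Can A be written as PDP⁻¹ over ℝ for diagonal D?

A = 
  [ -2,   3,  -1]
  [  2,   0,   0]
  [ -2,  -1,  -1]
Yes

Characteristic polynomial: det(λI - A) = λ³ + 3λ² - 6λ - 8
Testing integer divisors of the constant term: p(-1) = 0, so (λ + 1) is a factor:
p(λ) = (λ + 1)(λ² + 2λ - 8)
λ² + 2λ - 8 = (λ + 4)(λ - 2)
Eigenvalues: -1, 2, -4
λ=-4: alg. mult. = 1, geom. mult. = 3 - rank(A - (-4)I) = 3 - 2 = 1
λ=-1: alg. mult. = 1, geom. mult. = 3 - rank(A - (-1)I) = 3 - 2 = 1
λ=2: alg. mult. = 1, geom. mult. = 3 - rank(A - (2)I) = 3 - 2 = 1
Sum of geometric multiplicities equals n, so A has n independent eigenvectors.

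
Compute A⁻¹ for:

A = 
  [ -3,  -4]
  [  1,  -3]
det(A) = (-3)(-3) - (-4)(1) = 13
For a 2×2 matrix, A⁻¹ = (1/det(A)) · [[d, -b], [-c, a]]
    = (1/13) · [[-3, 4], [-1, -3]]

A⁻¹ = 
  [-3/13,  4/13]
  [-1/13, -3/13]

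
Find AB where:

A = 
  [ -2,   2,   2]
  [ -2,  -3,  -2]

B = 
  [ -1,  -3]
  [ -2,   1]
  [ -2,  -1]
AB = 
  [ -6,   6]
  [ 12,   5]

A is 2×3 and B is 3×2, so AB is 2×2. Each entry is (row of A)·(column of B):
AB[1,1] = (-2)(-1) + (2)(-2) + (2)(-2) = -6
AB[1,2] = (-2)(-3) + (2)(1) + (2)(-1) = 6
AB[2,1] = (-2)(-1) + (-3)(-2) + (-2)(-2) = 12
AB[2,2] = (-2)(-3) + (-3)(1) + (-2)(-1) = 5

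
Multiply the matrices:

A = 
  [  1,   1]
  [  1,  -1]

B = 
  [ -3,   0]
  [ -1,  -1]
AB = 
  [ -4,  -1]
  [ -2,   1]

A is 2×2 and B is 2×2, so AB is 2×2. Each entry is (row of A)·(column of B):
AB[1,1] = (1)(-3) + (1)(-1) = -4
AB[1,2] = (1)(0) + (1)(-1) = -1
AB[2,1] = (1)(-3) + (-1)(-1) = -2
AB[2,2] = (1)(0) + (-1)(-1) = 1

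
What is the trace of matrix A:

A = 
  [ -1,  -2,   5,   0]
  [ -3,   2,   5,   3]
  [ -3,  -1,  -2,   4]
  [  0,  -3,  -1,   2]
1

tr(A) = -1 + 2 + -2 + 2 = 1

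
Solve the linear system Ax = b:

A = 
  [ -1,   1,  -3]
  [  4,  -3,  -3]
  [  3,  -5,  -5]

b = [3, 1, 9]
x = [-2, -2, -1]

Row reduce the augmented matrix [A|b]:
R2 → R2 + (4)·R1
R3 → R3 + (3)·R1
R3 → R3 + (2)·R2
REF = 
  [ -1,   1,  -3,   3]
  [  0,   1, -15,  13]
  [  0,   0, -44,  44]

Back-substitution:
x₃ = 44 / (-44) = -1
x₂ = (13 - (-15)(-1)) / 1 = -2
x₁ = (3 - (1)(-2) - (-3)(-1)) / (-1) = -2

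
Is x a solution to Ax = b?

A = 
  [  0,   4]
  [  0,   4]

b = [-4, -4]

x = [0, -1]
Yes

Ax = [-4, -4] = b ✓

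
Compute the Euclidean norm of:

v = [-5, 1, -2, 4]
6.782

||v||₂ = √((-5)² + (1)² + (-2)² + (4)²) = √46 = 6.782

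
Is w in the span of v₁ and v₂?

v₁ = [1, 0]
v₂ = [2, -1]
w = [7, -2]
Yes

Form the augmented matrix and row-reduce:
[v₁|v₂|w] = 
  [  1,   2,   7]
  [  0,  -1,  -2]
(already in echelon form — no row operations needed)

No row of the form [0 0 | nonzero], so the system is consistent. Back-substitution gives c₁ = 3, c₂ = 2: w = (3)·v₁ + (2)·v₂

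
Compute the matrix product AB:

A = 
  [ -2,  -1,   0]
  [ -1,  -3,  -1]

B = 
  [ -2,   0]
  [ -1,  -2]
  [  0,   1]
AB = 
  [  5,   2]
  [  5,   5]

A is 2×3 and B is 3×2, so AB is 2×2. Each entry is (row of A)·(column of B):
AB[1,1] = (-2)(-2) + (-1)(-1) + (0)(0) = 5
AB[1,2] = (-2)(0) + (-1)(-2) + (0)(1) = 2
AB[2,1] = (-1)(-2) + (-3)(-1) + (-1)(0) = 5
AB[2,2] = (-1)(0) + (-3)(-2) + (-1)(1) = 5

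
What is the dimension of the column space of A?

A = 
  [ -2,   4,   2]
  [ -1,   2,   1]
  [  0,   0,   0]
dim(Col(A)) = 1

Row reduce:
R2 → R2 - (1/2)·R1
REF = 
  [ -2,   4,   2]
  [  0,   0,   0]
  [  0,   0,   0]
Pivot columns: 1 → 1 pivot.
dim(Col(A)) = number of pivot columns = 1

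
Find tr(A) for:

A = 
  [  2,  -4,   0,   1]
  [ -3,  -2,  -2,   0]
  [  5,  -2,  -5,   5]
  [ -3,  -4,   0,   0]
-5

tr(A) = 2 + -2 + -5 + 0 = -5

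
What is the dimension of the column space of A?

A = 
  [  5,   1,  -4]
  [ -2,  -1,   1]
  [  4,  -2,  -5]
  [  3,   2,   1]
Row reduce:
R2 → R2 + (2/5)·R1
R3 → R3 - (4/5)·R1
R4 → R4 - (3/5)·R1
R3 → R3 - (14/3)·R2
R4 → R4 + (7/3)·R2
R4 → R4 - (2)·R3
REF = 
  [   5,    1,   -4]
  [   0, -3/5, -3/5]
  [   0,    0,    1]
  [   0,    0,    0]
Pivot columns: 1, 2, 3 → 3 pivots.
dim(Col(A)) = number of pivot columns = 3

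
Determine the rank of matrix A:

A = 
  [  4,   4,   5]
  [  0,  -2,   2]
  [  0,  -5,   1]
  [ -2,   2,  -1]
rank(A) = 3

Row reduce:
R4 → R4 + (1/2)·R1
R3 → R3 - (5/2)·R2
R4 → R4 + (2)·R2
R4 → R4 + (11/8)·R3
REF = 
  [  4,   4,   5]
  [  0,  -2,   2]
  [  0,   0,  -4]
  [  0,   0,   0]
Pivot columns: 1, 2, 3 → 3 pivots.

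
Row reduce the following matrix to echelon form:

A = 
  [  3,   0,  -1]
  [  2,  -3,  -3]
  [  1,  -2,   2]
Row operations:
R2 → R2 - (2/3)·R1
R3 → R3 - (1/3)·R1
R3 → R3 - (2/3)·R2

Resulting echelon form:
REF = 
  [   3,    0,   -1]
  [   0,   -3, -7/3]
  [   0,    0, 35/9]

Rank = 3 (number of non-zero pivot rows).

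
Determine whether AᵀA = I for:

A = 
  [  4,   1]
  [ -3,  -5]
No

AᵀA = 
  [ 25,  19]
  [ 19,  26]
≠ I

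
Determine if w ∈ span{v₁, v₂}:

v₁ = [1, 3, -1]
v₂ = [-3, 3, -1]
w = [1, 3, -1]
Yes

Form the augmented matrix and row-reduce:
[v₁|v₂|w] = 
  [  1,  -3,   1]
  [  3,   3,   3]
  [ -1,  -1,  -1]
R2 → R2 - (3)·R1
R3 → R3 + (1)·R1
R3 → R3 + (1/3)·R2
REF = 
  [  1,  -3,   1]
  [  0,  12,   0]
  [  0,   0,   0]

No row of the form [0 0 | nonzero], so the system is consistent. Back-substitution gives c₁ = 1, c₂ = 0: w = (1)·v₁ + (0)·v₂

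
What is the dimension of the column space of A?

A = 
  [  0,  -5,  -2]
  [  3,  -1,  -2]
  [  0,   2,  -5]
dim(Col(A)) = 3

Row reduce:
Swap R1 ↔ R2
R3 → R3 + (2/5)·R2
REF = 
  [    3,    -1,    -2]
  [    0,    -5,    -2]
  [    0,     0, -29/5]
Pivot columns: 1, 2, 3 → 3 pivots.
dim(Col(A)) = number of pivot columns = 3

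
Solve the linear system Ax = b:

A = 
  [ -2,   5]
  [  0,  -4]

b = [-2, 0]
Row reduce the augmented matrix [A|b]:
(already in echelon form)
REF = 
  [ -2,   5,  -2]
  [  0,  -4,   0]

Back-substitution:
x₂ = 0 / (-4) = 0
x₁ = (-2 - (5)(0)) / (-2) = 1

x = [1, 0]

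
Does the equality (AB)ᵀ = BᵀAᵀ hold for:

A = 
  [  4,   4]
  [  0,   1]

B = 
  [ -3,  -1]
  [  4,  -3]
Yes

(AB)ᵀ = 
  [  4,   4]
  [-16,  -3]

BᵀAᵀ = 
  [  4,   4]
  [-16,  -3]

Both sides are equal — this is the standard identity (AB)ᵀ = BᵀAᵀ, which holds for all A, B.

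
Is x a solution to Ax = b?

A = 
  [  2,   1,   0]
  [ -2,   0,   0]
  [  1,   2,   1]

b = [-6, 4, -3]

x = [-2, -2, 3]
Yes

Ax = [-6, 4, -3] = b ✓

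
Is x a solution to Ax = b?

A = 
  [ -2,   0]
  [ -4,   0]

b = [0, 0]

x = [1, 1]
No

Ax = [-2, -4] ≠ b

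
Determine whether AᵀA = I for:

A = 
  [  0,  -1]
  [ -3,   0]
No

AᵀA = 
  [  9,   0]
  [  0,   1]
≠ I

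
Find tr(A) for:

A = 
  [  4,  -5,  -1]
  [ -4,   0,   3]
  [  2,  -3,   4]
8

tr(A) = 4 + 0 + 4 = 8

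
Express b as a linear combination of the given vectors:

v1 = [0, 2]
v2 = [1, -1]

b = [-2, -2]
c1 = -2, c2 = -2

b = -2·v1 + -2·v2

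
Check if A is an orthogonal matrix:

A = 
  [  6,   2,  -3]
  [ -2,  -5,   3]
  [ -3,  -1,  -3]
No

AᵀA = 
  [ 49,  25, -15]
  [ 25,  30, -18]
  [-15, -18,  27]
≠ I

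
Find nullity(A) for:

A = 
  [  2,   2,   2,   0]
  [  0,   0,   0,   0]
nullity(A) = 3

Row reduce:
(no row operations needed)
REF = 
  [  2,   2,   2,   0]
  [  0,   0,   0,   0]
Pivot columns: 1 → 1 pivot.
rank(A) = 1, so nullity(A) = 4 - 1 = 3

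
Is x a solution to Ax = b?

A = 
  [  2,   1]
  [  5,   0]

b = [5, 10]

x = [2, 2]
No

Ax = [6, 10] ≠ b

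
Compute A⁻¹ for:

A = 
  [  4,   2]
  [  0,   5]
det(A) = (4)(5) - (2)(0) = 20
For a 2×2 matrix, A⁻¹ = (1/det(A)) · [[d, -b], [-c, a]]
    = (1/20) · [[5, -2], [0, 4]]

A⁻¹ = 
  [  1/4, -1/10]
  [    0,   1/5]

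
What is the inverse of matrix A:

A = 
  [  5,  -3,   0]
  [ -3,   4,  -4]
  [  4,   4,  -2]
det(A) = (5)·((4)(-2) - (-4)(4)) - (-3)·((-3)(-2) - (-4)(4)) + (0)·((-3)(4) - (4)(4))
  = (5)(8) - (-3)(22) + (0)(-28)
  = 106
det(A) = 106 ≠ 0, so A is invertible.

Cofactors Cᵢⱼ = (-1)ⁱ⁺ʲ·Mᵢⱼ:
C = 
  [  8, -22, -28]
  [ -6, -10, -32]
  [ 12,  20,  11]

adj(A) = Cᵀ:
adj(A) = 
  [  8,  -6,  12]
  [-22, -10,  20]
  [-28, -32,  11]

A⁻¹ = (1/106) · adj(A):
A⁻¹ = 
  [  4/53,  -3/53,   6/53]
  [-11/53,  -5/53,  10/53]
  [-14/53, -16/53, 11/106]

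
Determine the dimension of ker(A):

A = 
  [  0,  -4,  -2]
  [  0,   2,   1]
nullity(A) = 2

Row reduce:
R2 → R2 + (1/2)·R1
REF = 
  [  0,  -4,  -2]
  [  0,   0,   0]
Pivot columns: 2 → 1 pivot.
rank(A) = 1, so nullity(A) = 3 - 1 = 2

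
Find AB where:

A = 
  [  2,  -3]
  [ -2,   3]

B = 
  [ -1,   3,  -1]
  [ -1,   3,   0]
AB = 
  [  1,  -3,  -2]
  [ -1,   3,   2]

A is 2×2 and B is 2×3, so AB is 2×3. Each entry is (row of A)·(column of B):
AB[1,1] = (2)(-1) + (-3)(-1) = 1
AB[1,2] = (2)(3) + (-3)(3) = -3
AB[1,3] = (2)(-1) + (-3)(0) = -2
AB[2,1] = (-2)(-1) + (3)(-1) = -1
AB[2,2] = (-2)(3) + (3)(3) = 3
AB[2,3] = (-2)(-1) + (3)(0) = 2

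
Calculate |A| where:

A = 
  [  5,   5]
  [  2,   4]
For a 2×2 matrix, det = ad - bc = (5)(4) - (5)(2) = 10

det(A) = 10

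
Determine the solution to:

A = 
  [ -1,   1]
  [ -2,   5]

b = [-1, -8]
Row reduce the augmented matrix [A|b]:
R2 → R2 - (2)·R1
REF = 
  [ -1,   1,  -1]
  [  0,   3,  -6]

Back-substitution:
x₂ = (-6) / 3 = -2
x₁ = (-1 - (1)(-2)) / (-1) = -1

x = [-1, -2]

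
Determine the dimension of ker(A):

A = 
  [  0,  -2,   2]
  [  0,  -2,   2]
nullity(A) = 2

Row reduce:
R2 → R2 - (1)·R1
REF = 
  [  0,  -2,   2]
  [  0,   0,   0]
Pivot columns: 2 → 1 pivot.
rank(A) = 1, so nullity(A) = 3 - 1 = 2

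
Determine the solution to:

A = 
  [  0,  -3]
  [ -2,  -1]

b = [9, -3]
x = [3, -3]

Row reduce the augmented matrix [A|b]:
Swap R1 ↔ R2
REF = 
  [ -2,  -1,  -3]
  [  0,  -3,   9]

Back-substitution:
x₂ = 9 / (-3) = -3
x₁ = (-3 - (-1)(-3)) / (-2) = 3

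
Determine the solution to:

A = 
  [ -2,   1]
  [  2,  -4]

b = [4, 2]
x = [-3, -2]

Row reduce the augmented matrix [A|b]:
R2 → R2 + (1)·R1
REF = 
  [ -2,   1,   4]
  [  0,  -3,   6]

Back-substitution:
x₂ = 6 / (-3) = -2
x₁ = (4 - (1)(-2)) / (-2) = -3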